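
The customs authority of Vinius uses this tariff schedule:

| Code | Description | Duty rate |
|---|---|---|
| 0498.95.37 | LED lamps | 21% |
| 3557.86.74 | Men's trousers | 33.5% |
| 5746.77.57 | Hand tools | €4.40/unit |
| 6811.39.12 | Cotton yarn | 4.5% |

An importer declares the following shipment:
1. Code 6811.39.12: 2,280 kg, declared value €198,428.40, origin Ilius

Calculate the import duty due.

Line 1 (6811.39.12, Ilius, 2,280 kg, €198,428.40):
Base rate for 6811.39.12 is 4.5%.
Duty = €198,428.40 × 4.5% = €8,929.28.

€8,929.28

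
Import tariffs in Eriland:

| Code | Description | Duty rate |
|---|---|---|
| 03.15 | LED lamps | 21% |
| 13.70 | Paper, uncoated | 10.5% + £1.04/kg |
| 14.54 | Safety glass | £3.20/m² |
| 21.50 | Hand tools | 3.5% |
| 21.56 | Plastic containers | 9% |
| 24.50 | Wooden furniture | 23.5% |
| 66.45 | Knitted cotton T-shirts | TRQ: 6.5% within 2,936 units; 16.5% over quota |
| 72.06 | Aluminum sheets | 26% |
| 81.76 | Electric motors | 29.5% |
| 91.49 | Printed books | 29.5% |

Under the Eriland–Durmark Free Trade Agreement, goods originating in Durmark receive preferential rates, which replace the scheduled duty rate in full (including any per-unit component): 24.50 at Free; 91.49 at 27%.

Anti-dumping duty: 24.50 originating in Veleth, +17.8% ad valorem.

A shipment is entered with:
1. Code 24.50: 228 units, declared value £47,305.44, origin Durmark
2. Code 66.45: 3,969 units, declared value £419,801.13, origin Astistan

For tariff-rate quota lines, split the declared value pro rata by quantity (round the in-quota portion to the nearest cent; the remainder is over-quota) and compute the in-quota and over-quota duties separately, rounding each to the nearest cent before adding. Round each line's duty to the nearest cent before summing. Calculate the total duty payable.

£38,213.12

Line 1 (24.50, Durmark, 228 units, £47,305.44):
Base rate for 24.50 is 23.5%.
Origin Durmark qualifies under the Eriland–Durmark agreement and 24.50 is covered: preferential rate Free applies instead.
The additional-duty order on 24.50 targets Veleth, not Durmark; it does not apply.
Duty = £47,305.44 × 0% = £0.00.
Line 2 (66.45, Astistan, 3,969 units, £419,801.13):
Code 66.45 is under a tariff-rate quota (threshold 2,936 units). In-quota: 2,936 units at 6.5%; over-quota: 1,033 units at 16.5%.
Pro-rata value split: in-quota = £419,801.13 × 2,936/3,969 = £310,540.72; over-quota = £419,801.13 − £310,540.72 = £109,260.41.
In-quota duty = £310,540.72 × 6.5% = £20,185.15. Over-quota duty = £109,260.41 × 16.5% = £18,027.97.
Line duty = £20,185.15 + £18,027.97 = £38,213.12.
Total = £0.00 + £38,213.12 = £38,213.12.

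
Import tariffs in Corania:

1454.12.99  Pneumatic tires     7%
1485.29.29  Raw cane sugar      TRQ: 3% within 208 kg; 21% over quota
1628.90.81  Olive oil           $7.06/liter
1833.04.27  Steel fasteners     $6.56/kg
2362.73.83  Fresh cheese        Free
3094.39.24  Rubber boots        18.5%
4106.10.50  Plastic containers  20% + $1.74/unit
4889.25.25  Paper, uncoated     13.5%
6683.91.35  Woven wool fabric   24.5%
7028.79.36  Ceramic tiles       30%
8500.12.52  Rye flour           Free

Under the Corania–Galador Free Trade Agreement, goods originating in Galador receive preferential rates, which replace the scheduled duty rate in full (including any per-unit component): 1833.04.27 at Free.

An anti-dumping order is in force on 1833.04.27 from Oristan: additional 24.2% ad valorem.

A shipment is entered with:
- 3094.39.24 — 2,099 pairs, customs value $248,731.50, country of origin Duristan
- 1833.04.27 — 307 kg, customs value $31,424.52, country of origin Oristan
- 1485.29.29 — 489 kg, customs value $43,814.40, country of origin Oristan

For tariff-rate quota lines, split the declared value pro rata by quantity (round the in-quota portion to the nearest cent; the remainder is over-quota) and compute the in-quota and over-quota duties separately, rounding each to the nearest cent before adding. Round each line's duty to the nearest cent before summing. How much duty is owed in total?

$61,480.38

Line 1 (3094.39.24, Duristan, 2,099 pairs, $248,731.50):
Base rate for 3094.39.24 is 18.5%.
Duty = $248,731.50 × 18.5% = $46,015.33.
Line 2 (1833.04.27, Oristan, 307 kg, $31,424.52):
Base rate for 1833.04.27 is $6.56/kg.
1833.04.27 has an FTA preferential rate, but origin Oristan is not Galador; base rate stands.
Additional duty on 1833.04.27 from Oristan: +24.2% ad valorem. Applied ad valorem rate = 24.2%.
Duty = $31,424.52 × 24.2% + 307 × $6.56 = $9,618.65.
Line 3 (1485.29.29, Oristan, 489 kg, $43,814.40):
Code 1485.29.29 is under a tariff-rate quota (threshold 208 kg). In-quota: 208 kg at 3%; over-quota: 281 kg at 21%.
Pro-rata value split: in-quota = $43,814.40 × 208/489 = $18,636.80; over-quota = $43,814.40 − $18,636.80 = $25,177.60.
In-quota duty = $18,636.80 × 3% = $559.10. Over-quota duty = $25,177.60 × 21% = $5,287.30.
Line duty = $559.10 + $5,287.30 = $5,846.40.
Total = $46,015.33 + $9,618.65 + $5,846.40 = $61,480.38.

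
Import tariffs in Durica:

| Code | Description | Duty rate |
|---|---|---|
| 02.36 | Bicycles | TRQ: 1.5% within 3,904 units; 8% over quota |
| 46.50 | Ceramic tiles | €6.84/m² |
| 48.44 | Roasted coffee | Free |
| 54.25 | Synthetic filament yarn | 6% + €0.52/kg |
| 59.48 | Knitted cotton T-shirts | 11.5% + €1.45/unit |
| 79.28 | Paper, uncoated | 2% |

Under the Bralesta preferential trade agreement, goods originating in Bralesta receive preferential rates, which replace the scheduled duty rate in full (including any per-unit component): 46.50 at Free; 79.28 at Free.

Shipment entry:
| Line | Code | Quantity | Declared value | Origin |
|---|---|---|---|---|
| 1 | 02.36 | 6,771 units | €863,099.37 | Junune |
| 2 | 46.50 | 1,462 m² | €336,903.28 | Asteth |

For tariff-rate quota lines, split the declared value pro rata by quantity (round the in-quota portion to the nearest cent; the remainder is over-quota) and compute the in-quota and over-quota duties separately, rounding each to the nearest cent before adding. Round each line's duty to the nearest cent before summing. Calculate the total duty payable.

€46,701.24

Line 1 (02.36, Junune, 6,771 units, €863,099.37):
Code 02.36 is under a tariff-rate quota (threshold 3,904 units). In-quota: 3,904 units at 1.5%; over-quota: 2,867 units at 8%.
Pro-rata value split: in-quota = €863,099.37 × 3,904/6,771 = €497,642.88; over-quota = €863,099.37 − €497,642.88 = €365,456.49.
In-quota duty = €497,642.88 × 1.5% = €7,464.64. Over-quota duty = €365,456.49 × 8% = €29,236.52.
Line duty = €7,464.64 + €29,236.52 = €36,701.16.
Line 2 (46.50, Asteth, 1,462 m², €336,903.28):
Base rate for 46.50 is €6.84/m².
46.50 has an FTA preferential rate, but origin Asteth is not Bralesta; base rate stands.
Duty = 1,462 × €6.84 = €10,000.08.
Total = €36,701.16 + €10,000.08 = €46,701.24.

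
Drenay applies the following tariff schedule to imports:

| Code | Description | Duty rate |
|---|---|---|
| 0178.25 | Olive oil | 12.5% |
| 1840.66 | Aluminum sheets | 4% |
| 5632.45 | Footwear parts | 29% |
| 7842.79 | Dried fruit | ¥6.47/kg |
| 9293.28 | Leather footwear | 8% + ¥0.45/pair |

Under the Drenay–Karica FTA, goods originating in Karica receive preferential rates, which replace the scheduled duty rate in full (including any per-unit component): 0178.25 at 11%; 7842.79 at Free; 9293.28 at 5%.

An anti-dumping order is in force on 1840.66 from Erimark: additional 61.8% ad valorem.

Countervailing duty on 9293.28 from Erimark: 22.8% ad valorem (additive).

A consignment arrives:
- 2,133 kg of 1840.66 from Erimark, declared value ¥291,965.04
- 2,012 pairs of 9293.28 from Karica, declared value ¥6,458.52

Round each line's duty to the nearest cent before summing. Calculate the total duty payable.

¥192,435.93

Line 1 (1840.66, Erimark, 2,133 kg, ¥291,965.04):
Base rate for 1840.66 is 4%.
Additional duty on 1840.66 from Erimark: +61.8%. Applied ad valorem rate: 4% + 61.8% = 65.8%.
Duty = ¥291,965.04 × 65.8% = ¥192,113.00.
Line 2 (9293.28, Karica, 2,012 pairs, ¥6,458.52):
Base rate for 9293.28 is 8% + ¥0.45/pair.
Origin Karica qualifies under the Drenay–Karica agreement and 9293.28 is covered: preferential rate 5% applies instead.
The additional-duty order on 9293.28 targets Erimark, not Karica; it does not apply.
Duty = ¥6,458.52 × 5% = ¥322.93.
Total = ¥192,113.00 + ¥322.93 = ¥192,435.93.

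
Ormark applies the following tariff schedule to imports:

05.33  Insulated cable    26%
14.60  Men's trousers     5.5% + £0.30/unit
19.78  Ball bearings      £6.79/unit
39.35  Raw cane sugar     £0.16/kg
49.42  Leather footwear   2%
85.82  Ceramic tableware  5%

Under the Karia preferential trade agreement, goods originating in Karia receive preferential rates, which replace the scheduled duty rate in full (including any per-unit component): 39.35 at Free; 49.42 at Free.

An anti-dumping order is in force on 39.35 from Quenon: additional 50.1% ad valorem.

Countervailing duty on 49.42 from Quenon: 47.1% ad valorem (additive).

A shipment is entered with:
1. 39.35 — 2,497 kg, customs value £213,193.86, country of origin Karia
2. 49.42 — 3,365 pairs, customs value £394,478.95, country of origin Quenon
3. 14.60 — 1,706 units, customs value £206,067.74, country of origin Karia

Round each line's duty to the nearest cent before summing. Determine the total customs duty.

£205,534.69

Line 1 (39.35, Karia, 2,497 kg, £213,193.86):
Base rate for 39.35 is £0.16/kg.
Origin Karia qualifies under the Ormark–Karia agreement and 39.35 is covered: preferential rate Free applies instead.
The additional-duty order on 39.35 targets Quenon, not Karia; it does not apply.
Duty = £213,193.86 × 0% = £0.00.
Line 2 (49.42, Quenon, 3,365 pairs, £394,478.95):
Base rate for 49.42 is 2%.
49.42 has an FTA preferential rate, but origin Quenon is not Karia; base rate stands.
Additional duty on 49.42 from Quenon: +47.1%. Applied ad valorem rate: 2% + 47.1% = 49.1%.
Duty = £394,478.95 × 49.1% = £193,689.16.
Line 3 (14.60, Karia, 1,706 units, £206,067.74):
Base rate for 14.60 is 5.5% + £0.30/unit.
Origin Karia is the FTA partner but 14.60 is not on the preference list; base rate stands.
Duty = £206,067.74 × 5.5% + 1,706 × £0.30 = £11,845.53.
Total = £0.00 + £193,689.16 + £11,845.53 = £205,534.69.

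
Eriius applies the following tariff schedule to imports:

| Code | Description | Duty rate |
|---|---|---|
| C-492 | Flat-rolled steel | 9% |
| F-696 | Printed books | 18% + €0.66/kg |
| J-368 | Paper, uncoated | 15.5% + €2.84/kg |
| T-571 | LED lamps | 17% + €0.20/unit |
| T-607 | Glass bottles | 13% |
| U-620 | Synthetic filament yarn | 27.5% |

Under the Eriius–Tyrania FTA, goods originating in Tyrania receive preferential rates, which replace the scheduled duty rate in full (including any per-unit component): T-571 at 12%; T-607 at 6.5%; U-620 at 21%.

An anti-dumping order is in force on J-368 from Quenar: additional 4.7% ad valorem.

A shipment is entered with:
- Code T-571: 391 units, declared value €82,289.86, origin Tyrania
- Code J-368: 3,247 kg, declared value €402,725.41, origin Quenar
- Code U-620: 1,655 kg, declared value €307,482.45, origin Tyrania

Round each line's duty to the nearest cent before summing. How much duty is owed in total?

€165,018.10

Line 1 (T-571, Tyrania, 391 units, €82,289.86):
Base rate for T-571 is 17% + €0.20/unit.
Origin Tyrania qualifies under the Eriius–Tyrania agreement and T-571 is covered: preferential rate 12% applies instead.
Duty = €82,289.86 × 12% = €9,874.78.
Line 2 (J-368, Quenar, 3,247 kg, €402,725.41):
Base rate for J-368 is 15.5% + €2.84/kg.
Additional duty on J-368 from Quenar: +4.7%. Applied ad valorem rate: 15.5% + 4.7% = 20.2%.
Duty = €402,725.41 × 20.2% + 3,247 × €2.84 = €90,572.01.
Line 3 (U-620, Tyrania, 1,655 kg, €307,482.45):
Base rate for U-620 is 27.5%.
Origin Tyrania qualifies under the Eriius–Tyrania agreement and U-620 is covered: preferential rate 21% applies instead.
Duty = €307,482.45 × 21% = €64,571.31.
Total = €9,874.78 + €90,572.01 + €64,571.31 = €165,018.10.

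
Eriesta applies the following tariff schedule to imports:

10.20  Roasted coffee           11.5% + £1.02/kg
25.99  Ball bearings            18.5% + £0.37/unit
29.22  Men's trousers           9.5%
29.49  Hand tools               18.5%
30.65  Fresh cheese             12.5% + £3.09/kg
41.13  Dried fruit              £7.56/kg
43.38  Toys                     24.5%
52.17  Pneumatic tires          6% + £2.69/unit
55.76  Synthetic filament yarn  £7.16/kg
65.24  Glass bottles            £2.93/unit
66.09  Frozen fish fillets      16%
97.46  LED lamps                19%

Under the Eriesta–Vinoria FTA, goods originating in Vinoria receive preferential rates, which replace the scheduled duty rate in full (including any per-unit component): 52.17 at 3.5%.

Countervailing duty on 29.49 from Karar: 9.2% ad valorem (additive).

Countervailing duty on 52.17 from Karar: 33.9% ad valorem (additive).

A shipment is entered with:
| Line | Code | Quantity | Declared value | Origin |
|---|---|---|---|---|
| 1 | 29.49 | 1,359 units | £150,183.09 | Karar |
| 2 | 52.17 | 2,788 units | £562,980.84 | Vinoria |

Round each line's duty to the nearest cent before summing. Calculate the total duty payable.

£61,305.05

Line 1 (29.49, Karar, 1,359 units, £150,183.09):
Base rate for 29.49 is 18.5%.
Additional duty on 29.49 from Karar: +9.2%. Applied ad valorem rate: 18.5% + 9.2% = 27.7%.
Duty = £150,183.09 × 27.7% = £41,600.72.
Line 2 (52.17, Vinoria, 2,788 units, £562,980.84):
Base rate for 52.17 is 6% + £2.69/unit.
Origin Vinoria qualifies under the Eriesta–Vinoria agreement and 52.17 is covered: preferential rate 3.5% applies instead.
The additional-duty order on 52.17 targets Karar, not Vinoria; it does not apply.
Duty = £562,980.84 × 3.5% = £19,704.33.
Total = £41,600.72 + £19,704.33 = £61,305.05.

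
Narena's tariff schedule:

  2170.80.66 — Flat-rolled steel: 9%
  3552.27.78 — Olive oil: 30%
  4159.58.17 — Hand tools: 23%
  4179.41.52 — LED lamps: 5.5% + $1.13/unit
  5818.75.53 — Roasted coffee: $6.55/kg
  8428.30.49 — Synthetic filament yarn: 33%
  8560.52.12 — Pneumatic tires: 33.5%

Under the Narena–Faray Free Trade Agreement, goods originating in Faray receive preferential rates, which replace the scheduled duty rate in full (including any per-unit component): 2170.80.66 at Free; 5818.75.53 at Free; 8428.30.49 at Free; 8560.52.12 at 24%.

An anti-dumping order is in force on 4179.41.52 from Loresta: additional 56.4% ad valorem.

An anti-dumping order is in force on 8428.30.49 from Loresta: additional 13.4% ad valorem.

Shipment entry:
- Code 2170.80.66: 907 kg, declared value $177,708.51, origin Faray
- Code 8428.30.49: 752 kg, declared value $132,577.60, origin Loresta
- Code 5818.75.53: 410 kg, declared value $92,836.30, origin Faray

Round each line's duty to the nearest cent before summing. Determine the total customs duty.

$61,516.01

Line 1 (2170.80.66, Faray, 907 kg, $177,708.51):
Base rate for 2170.80.66 is 9%.
Origin Faray qualifies under the Narena–Faray agreement and 2170.80.66 is covered: preferential rate Free applies instead.
Duty = $177,708.51 × 0% = $0.00.
Line 2 (8428.30.49, Loresta, 752 kg, $132,577.60):
Base rate for 8428.30.49 is 33%.
8428.30.49 has an FTA preferential rate, but origin Loresta is not Faray; base rate stands.
Additional duty on 8428.30.49 from Loresta: +13.4%. Applied ad valorem rate: 33% + 13.4% = 46.4%.
Duty = $132,577.60 × 46.4% = $61,516.01.
Line 3 (5818.75.53, Faray, 410 kg, $92,836.30):
Base rate for 5818.75.53 is $6.55/kg.
Origin Faray qualifies under the Narena–Faray agreement and 5818.75.53 is covered: preferential rate Free applies instead.
Duty = $92,836.30 × 0% = $0.00.
Total = $0.00 + $61,516.01 + $0.00 = $61,516.01.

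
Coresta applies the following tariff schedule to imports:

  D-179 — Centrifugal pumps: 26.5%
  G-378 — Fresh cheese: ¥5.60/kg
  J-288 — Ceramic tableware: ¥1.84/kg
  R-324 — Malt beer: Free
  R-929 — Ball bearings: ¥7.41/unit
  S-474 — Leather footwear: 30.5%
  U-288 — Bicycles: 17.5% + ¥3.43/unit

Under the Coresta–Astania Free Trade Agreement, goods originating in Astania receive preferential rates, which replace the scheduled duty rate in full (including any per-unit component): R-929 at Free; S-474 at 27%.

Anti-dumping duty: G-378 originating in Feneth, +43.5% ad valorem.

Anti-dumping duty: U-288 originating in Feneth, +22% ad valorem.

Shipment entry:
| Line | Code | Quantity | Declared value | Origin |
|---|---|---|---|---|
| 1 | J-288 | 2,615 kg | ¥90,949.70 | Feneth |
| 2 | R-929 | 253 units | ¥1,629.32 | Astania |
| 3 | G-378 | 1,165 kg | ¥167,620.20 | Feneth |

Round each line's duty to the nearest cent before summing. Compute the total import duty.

Line 1 (J-288, Feneth, 2,615 kg, ¥90,949.70):
Base rate for J-288 is ¥1.84/kg.
Duty = 2,615 × ¥1.84 = ¥4,811.60.
Line 2 (R-929, Astania, 253 units, ¥1,629.32):
Base rate for R-929 is ¥7.41/unit.
Origin Astania qualifies under the Coresta–Astania agreement and R-929 is covered: preferential rate Free applies instead.
Duty = ¥1,629.32 × 0% = ¥0.00.
Line 3 (G-378, Feneth, 1,165 kg, ¥167,620.20):
Base rate for G-378 is ¥5.60/kg.
Additional duty on G-378 from Feneth: +43.5% ad valorem. Applied ad valorem rate = 43.5%.
Duty = ¥167,620.20 × 43.5% + 1,165 × ¥5.60 = ¥79,438.79.
Total = ¥4,811.60 + ¥0.00 + ¥79,438.79 = ¥84,250.39.

¥84,250.39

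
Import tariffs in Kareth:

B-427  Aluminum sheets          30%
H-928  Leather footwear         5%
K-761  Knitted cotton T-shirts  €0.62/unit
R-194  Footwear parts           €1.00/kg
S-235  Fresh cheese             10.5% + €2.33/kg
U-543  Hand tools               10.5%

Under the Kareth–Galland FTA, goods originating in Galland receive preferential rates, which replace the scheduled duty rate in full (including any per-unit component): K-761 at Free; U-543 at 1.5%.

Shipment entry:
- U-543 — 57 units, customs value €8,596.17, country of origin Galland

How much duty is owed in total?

€128.94

Line 1 (U-543, Galland, 57 units, €8,596.17):
Base rate for U-543 is 10.5%.
Origin Galland qualifies under the Kareth–Galland agreement and U-543 is covered: preferential rate 1.5% applies instead.
Duty = €8,596.17 × 1.5% = €128.94.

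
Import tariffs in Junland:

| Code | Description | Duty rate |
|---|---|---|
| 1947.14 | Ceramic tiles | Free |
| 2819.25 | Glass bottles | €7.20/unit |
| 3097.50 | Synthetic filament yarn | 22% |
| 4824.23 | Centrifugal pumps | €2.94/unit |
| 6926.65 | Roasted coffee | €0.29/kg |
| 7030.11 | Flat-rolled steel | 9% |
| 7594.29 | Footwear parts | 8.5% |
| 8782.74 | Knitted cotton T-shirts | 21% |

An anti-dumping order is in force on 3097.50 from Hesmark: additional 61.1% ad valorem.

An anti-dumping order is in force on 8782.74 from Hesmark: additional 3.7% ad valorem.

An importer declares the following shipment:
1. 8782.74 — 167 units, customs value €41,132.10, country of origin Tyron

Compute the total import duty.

€8,637.74

Line 1 (8782.74, Tyron, 167 units, €41,132.10):
Base rate for 8782.74 is 21%.
The additional-duty order on 8782.74 targets Hesmark, not Tyron; it does not apply.
Duty = €41,132.10 × 21% = €8,637.74.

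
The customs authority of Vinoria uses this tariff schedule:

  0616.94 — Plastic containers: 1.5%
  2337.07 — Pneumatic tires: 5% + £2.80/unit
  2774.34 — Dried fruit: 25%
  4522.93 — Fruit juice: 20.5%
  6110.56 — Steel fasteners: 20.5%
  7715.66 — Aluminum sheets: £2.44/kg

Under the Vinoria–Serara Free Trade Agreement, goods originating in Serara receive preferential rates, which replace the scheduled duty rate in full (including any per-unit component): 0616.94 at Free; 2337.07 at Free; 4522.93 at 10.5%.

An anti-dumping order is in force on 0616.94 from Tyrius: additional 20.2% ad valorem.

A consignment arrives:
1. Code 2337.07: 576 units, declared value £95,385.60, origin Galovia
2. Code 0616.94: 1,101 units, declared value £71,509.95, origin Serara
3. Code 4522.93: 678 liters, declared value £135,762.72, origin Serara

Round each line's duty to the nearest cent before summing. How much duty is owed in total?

Line 1 (2337.07, Galovia, 576 units, £95,385.60):
Base rate for 2337.07 is 5% + £2.80/unit.
2337.07 has an FTA preferential rate, but origin Galovia is not Serara; base rate stands.
Duty = £95,385.60 × 5% + 576 × £2.80 = £6,382.08.
Line 2 (0616.94, Serara, 1,101 units, £71,509.95):
Base rate for 0616.94 is 1.5%.
Origin Serara qualifies under the Vinoria–Serara agreement and 0616.94 is covered: preferential rate Free applies instead.
The additional-duty order on 0616.94 targets Tyrius, not Serara; it does not apply.
Duty = £71,509.95 × 0% = £0.00.
Line 3 (4522.93, Serara, 678 liters, £135,762.72):
Base rate for 4522.93 is 20.5%.
Origin Serara qualifies under the Vinoria–Serara agreement and 4522.93 is covered: preferential rate 10.5% applies instead.
Duty = £135,762.72 × 10.5% = £14,255.09.
Total = £6,382.08 + £0.00 + £14,255.09 = £20,637.17.

£20,637.17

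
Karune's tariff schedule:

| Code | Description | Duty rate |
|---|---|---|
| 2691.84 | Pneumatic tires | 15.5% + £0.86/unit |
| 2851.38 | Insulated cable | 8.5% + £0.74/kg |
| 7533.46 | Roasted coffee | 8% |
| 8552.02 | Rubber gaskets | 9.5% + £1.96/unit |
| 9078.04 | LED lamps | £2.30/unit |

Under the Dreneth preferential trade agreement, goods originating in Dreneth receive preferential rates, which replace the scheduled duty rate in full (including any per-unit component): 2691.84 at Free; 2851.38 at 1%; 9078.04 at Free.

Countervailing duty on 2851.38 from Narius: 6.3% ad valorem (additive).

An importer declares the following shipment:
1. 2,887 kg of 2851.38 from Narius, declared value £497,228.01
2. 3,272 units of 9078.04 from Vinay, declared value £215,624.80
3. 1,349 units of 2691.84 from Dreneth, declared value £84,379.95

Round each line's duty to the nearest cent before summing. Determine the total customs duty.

Line 1 (2851.38, Narius, 2,887 kg, £497,228.01):
Base rate for 2851.38 is 8.5% + £0.74/kg.
2851.38 has an FTA preferential rate, but origin Narius is not Dreneth; base rate stands.
Additional duty on 2851.38 from Narius: +6.3%. Applied ad valorem rate: 8.5% + 6.3% = 14.8%.
Duty = £497,228.01 × 14.8% + 2,887 × £0.74 = £75,726.13.
Line 2 (9078.04, Vinay, 3,272 units, £215,624.80):
Base rate for 9078.04 is £2.30/unit.
9078.04 has an FTA preferential rate, but origin Vinay is not Dreneth; base rate stands.
Duty = 3,272 × £2.30 = £7,525.60.
Line 3 (2691.84, Dreneth, 1,349 units, £84,379.95):
Base rate for 2691.84 is 15.5% + £0.86/unit.
Origin Dreneth qualifies under the Karune–Dreneth agreement and 2691.84 is covered: preferential rate Free applies instead.
Duty = £84,379.95 × 0% = £0.00.
Total = £75,726.13 + £7,525.60 + £0.00 = £83,251.73.

£83,251.73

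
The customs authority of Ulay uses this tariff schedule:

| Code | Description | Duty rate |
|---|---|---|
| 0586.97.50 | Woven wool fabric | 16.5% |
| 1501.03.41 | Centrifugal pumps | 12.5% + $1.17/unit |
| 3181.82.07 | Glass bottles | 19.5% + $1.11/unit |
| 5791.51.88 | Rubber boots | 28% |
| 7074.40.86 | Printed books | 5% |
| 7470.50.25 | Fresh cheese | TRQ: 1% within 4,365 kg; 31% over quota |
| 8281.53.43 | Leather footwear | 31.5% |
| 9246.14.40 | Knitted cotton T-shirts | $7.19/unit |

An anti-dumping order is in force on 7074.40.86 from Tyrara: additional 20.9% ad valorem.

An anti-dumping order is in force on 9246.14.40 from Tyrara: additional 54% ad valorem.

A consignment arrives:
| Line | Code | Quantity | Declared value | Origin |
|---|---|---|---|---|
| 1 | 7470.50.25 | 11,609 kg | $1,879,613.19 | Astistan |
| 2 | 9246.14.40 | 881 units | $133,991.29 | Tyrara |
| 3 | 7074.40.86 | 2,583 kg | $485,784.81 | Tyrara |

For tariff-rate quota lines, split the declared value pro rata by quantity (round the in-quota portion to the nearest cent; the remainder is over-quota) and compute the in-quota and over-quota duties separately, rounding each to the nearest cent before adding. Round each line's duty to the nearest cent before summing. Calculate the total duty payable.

$575,166.90

Line 1 (7470.50.25, Astistan, 11,609 kg, $1,879,613.19):
Code 7470.50.25 is under a tariff-rate quota (threshold 4,365 kg). In-quota: 4,365 kg at 1%; over-quota: 7,244 kg at 31%.
Pro-rata value split: in-quota = $1,879,613.19 × 4,365/11,609 = $706,737.15; over-quota = $1,879,613.19 − $706,737.15 = $1,172,876.04.
In-quota duty = $706,737.15 × 1% = $7,067.37. Over-quota duty = $1,172,876.04 × 31% = $363,591.57.
Line duty = $7,067.37 + $363,591.57 = $370,658.94.
Line 2 (9246.14.40, Tyrara, 881 units, $133,991.29):
Base rate for 9246.14.40 is $7.19/unit.
Additional duty on 9246.14.40 from Tyrara: +54% ad valorem. Applied ad valorem rate = 54%.
Duty = $133,991.29 × 54% + 881 × $7.19 = $78,689.69.
Line 3 (7074.40.86, Tyrara, 2,583 kg, $485,784.81):
Base rate for 7074.40.86 is 5%.
Additional duty on 7074.40.86 from Tyrara: +20.9%. Applied ad valorem rate: 5% + 20.9% = 25.9%.
Duty = $485,784.81 × 25.9% = $125,818.27.
Total = $370,658.94 + $78,689.69 + $125,818.27 = $575,166.90.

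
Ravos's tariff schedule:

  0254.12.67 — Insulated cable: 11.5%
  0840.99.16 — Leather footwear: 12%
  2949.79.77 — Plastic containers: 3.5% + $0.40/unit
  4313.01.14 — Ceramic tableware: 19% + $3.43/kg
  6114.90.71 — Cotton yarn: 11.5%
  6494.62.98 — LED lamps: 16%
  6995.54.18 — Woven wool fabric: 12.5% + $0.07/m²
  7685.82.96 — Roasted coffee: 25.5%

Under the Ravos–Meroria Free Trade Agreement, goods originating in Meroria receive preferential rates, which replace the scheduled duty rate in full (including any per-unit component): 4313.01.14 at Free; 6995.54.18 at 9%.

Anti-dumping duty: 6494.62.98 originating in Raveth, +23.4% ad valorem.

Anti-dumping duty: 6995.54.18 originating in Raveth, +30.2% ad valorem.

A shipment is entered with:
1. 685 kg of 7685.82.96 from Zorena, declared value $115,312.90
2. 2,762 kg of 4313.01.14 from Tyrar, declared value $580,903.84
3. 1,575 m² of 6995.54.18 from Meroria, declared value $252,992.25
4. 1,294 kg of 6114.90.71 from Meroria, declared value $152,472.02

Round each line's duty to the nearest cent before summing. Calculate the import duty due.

Line 1 (7685.82.96, Zorena, 685 kg, $115,312.90):
Base rate for 7685.82.96 is 25.5%.
Duty = $115,312.90 × 25.5% = $29,404.79.
Line 2 (4313.01.14, Tyrar, 2,762 kg, $580,903.84):
Base rate for 4313.01.14 is 19% + $3.43/kg.
4313.01.14 has an FTA preferential rate, but origin Tyrar is not Meroria; base rate stands.
Duty = $580,903.84 × 19% + 2,762 × $3.43 = $119,845.39.
Line 3 (6995.54.18, Meroria, 1,575 m², $252,992.25):
Base rate for 6995.54.18 is 12.5% + $0.07/m².
Origin Meroria qualifies under the Ravos–Meroria agreement and 6995.54.18 is covered: preferential rate 9% applies instead.
The additional-duty order on 6995.54.18 targets Raveth, not Meroria; it does not apply.
Duty = $252,992.25 × 9% = $22,769.30.
Line 4 (6114.90.71, Meroria, 1,294 kg, $152,472.02):
Base rate for 6114.90.71 is 11.5%.
Origin Meroria is the FTA partner but 6114.90.71 is not on the preference list; base rate stands.
Duty = $152,472.02 × 11.5% = $17,534.28.
Total = $29,404.79 + $119,845.39 + $22,769.30 + $17,534.28 = $189,553.76.

$189,553.76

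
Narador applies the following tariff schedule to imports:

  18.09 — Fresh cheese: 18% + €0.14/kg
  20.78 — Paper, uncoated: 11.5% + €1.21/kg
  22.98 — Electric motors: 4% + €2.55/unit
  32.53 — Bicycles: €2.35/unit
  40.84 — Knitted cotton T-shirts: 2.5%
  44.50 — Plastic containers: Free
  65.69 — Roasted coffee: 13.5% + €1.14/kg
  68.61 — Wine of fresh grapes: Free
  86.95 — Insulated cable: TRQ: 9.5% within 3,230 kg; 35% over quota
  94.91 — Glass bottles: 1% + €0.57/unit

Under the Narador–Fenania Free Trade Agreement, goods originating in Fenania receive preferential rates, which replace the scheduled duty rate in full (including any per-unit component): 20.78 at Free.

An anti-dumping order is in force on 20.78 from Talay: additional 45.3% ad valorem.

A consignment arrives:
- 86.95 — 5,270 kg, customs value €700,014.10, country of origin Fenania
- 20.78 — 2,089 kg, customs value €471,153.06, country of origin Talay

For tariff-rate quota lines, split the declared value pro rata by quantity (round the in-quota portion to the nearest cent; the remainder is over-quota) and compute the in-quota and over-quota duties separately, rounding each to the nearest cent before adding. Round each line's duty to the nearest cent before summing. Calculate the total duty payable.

€405,742.14

Line 1 (86.95, Fenania, 5,270 kg, €700,014.10):
Code 86.95 is under a tariff-rate quota (threshold 3,230 kg). In-quota: 3,230 kg at 9.5%; over-quota: 2,040 kg at 35%.
Pro-rata value split: in-quota = €700,014.10 × 3,230/5,270 = €429,040.90; over-quota = €700,014.10 − €429,040.90 = €270,973.20.
In-quota duty = €429,040.90 × 9.5% = €40,758.89. Over-quota duty = €270,973.20 × 35% = €94,840.62.
Line duty = €40,758.89 + €94,840.62 = €135,599.51.
Line 2 (20.78, Talay, 2,089 kg, €471,153.06):
Base rate for 20.78 is 11.5% + €1.21/kg.
20.78 has an FTA preferential rate, but origin Talay is not Fenania; base rate stands.
Additional duty on 20.78 from Talay: +45.3%. Applied ad valorem rate: 11.5% + 45.3% = 56.8%.
Duty = €471,153.06 × 56.8% + 2,089 × €1.21 = €270,142.63.
Total = €135,599.51 + €270,142.63 = €405,742.14.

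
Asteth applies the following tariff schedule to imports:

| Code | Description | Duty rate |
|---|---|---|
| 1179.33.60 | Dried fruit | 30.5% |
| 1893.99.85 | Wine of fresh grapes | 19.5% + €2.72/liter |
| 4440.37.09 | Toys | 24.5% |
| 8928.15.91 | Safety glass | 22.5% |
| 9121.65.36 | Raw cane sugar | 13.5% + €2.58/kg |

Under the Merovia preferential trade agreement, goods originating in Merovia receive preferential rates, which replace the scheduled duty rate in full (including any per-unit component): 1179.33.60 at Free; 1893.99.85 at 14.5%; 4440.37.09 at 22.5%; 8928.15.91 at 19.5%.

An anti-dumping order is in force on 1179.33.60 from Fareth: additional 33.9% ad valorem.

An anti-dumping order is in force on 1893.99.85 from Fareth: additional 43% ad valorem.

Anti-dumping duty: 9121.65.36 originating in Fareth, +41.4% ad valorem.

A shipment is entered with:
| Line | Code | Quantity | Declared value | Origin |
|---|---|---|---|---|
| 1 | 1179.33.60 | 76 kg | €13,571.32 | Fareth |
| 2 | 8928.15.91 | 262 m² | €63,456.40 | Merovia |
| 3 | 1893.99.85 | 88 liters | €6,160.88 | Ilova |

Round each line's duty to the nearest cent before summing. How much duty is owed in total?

Line 1 (1179.33.60, Fareth, 76 kg, €13,571.32):
Base rate for 1179.33.60 is 30.5%.
1179.33.60 has an FTA preferential rate, but origin Fareth is not Merovia; base rate stands.
Additional duty on 1179.33.60 from Fareth: +33.9%. Applied ad valorem rate: 30.5% + 33.9% = 64.4%.
Duty = €13,571.32 × 64.4% = €8,739.93.
Line 2 (8928.15.91, Merovia, 262 m², €63,456.40):
Base rate for 8928.15.91 is 22.5%.
Origin Merovia qualifies under the Asteth–Merovia agreement and 8928.15.91 is covered: preferential rate 19.5% applies instead.
Duty = €63,456.40 × 19.5% = €12,374.00.
Line 3 (1893.99.85, Ilova, 88 liters, €6,160.88):
Base rate for 1893.99.85 is 19.5% + €2.72/liter.
1893.99.85 has an FTA preferential rate, but origin Ilova is not Merovia; base rate stands.
The additional-duty order on 1893.99.85 targets Fareth, not Ilova; it does not apply.
Duty = €6,160.88 × 19.5% + 88 × €2.72 = €1,440.73.
Total = €8,739.93 + €12,374.00 + €1,440.73 = €22,554.66.

€22,554.66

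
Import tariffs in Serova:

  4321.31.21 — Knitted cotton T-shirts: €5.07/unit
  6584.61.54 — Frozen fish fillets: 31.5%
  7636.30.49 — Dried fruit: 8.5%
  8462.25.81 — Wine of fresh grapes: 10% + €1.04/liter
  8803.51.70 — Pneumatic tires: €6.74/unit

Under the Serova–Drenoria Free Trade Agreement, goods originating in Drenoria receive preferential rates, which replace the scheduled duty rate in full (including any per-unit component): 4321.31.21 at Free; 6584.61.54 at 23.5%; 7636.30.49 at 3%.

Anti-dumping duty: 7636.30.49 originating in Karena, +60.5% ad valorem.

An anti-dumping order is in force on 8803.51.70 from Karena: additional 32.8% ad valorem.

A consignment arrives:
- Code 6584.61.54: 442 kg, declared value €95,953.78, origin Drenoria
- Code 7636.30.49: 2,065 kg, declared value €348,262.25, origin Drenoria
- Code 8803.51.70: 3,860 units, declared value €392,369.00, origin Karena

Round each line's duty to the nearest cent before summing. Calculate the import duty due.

€187,710.44

Line 1 (6584.61.54, Drenoria, 442 kg, €95,953.78):
Base rate for 6584.61.54 is 31.5%.
Origin Drenoria qualifies under the Serova–Drenoria agreement and 6584.61.54 is covered: preferential rate 23.5% applies instead.
Duty = €95,953.78 × 23.5% = €22,549.14.
Line 2 (7636.30.49, Drenoria, 2,065 kg, €348,262.25):
Base rate for 7636.30.49 is 8.5%.
Origin Drenoria qualifies under the Serova–Drenoria agreement and 7636.30.49 is covered: preferential rate 3% applies instead.
The additional-duty order on 7636.30.49 targets Karena, not Drenoria; it does not apply.
Duty = €348,262.25 × 3% = €10,447.87.
Line 3 (8803.51.70, Karena, 3,860 units, €392,369.00):
Base rate for 8803.51.70 is €6.74/unit.
Additional duty on 8803.51.70 from Karena: +32.8% ad valorem. Applied ad valorem rate = 32.8%.
Duty = €392,369.00 × 32.8% + 3,860 × €6.74 = €154,713.43.
Total = €22,549.14 + €10,447.87 + €154,713.43 = €187,710.44.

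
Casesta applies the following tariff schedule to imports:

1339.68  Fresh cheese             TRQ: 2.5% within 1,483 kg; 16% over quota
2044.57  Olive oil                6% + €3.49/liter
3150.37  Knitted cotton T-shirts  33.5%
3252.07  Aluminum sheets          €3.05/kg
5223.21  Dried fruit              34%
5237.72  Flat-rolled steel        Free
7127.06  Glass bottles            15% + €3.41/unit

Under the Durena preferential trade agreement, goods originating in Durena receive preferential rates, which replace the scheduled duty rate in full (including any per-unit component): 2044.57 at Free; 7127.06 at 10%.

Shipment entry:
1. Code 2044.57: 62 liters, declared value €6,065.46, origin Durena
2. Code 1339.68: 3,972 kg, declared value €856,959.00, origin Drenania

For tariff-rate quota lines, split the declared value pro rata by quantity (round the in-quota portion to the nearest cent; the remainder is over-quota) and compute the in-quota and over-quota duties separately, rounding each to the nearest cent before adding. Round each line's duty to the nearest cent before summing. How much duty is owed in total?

Line 1 (2044.57, Durena, 62 liters, €6,065.46):
Base rate for 2044.57 is 6% + €3.49/liter.
Origin Durena qualifies under the Casesta–Durena agreement and 2044.57 is covered: preferential rate Free applies instead.
Duty = €6,065.46 × 0% = €0.00.
Line 2 (1339.68, Drenania, 3,972 kg, €856,959.00):
Code 1339.68 is under a tariff-rate quota (threshold 1,483 kg). In-quota: 1,483 kg at 2.5%; over-quota: 2,489 kg at 16%.
Pro-rata value split: in-quota = €856,959.00 × 1,483/3,972 = €319,957.25; over-quota = €856,959.00 − €319,957.25 = €537,001.75.
In-quota duty = €319,957.25 × 2.5% = €7,998.93. Over-quota duty = €537,001.75 × 16% = €85,920.28.
Line duty = €7,998.93 + €85,920.28 = €93,919.21.
Total = €0.00 + €93,919.21 = €93,919.21.

€93,919.21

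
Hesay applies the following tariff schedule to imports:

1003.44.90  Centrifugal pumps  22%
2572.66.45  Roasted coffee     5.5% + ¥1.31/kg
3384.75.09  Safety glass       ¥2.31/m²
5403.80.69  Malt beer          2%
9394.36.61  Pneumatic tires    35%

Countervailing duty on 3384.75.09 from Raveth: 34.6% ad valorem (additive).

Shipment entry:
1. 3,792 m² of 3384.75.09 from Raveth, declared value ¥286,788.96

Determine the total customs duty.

Line 1 (3384.75.09, Raveth, 3,792 m², ¥286,788.96):
Base rate for 3384.75.09 is ¥2.31/m².
Additional duty on 3384.75.09 from Raveth: +34.6% ad valorem. Applied ad valorem rate = 34.6%.
Duty = ¥286,788.96 × 34.6% + 3,792 × ¥2.31 = ¥107,988.50.

¥107,988.50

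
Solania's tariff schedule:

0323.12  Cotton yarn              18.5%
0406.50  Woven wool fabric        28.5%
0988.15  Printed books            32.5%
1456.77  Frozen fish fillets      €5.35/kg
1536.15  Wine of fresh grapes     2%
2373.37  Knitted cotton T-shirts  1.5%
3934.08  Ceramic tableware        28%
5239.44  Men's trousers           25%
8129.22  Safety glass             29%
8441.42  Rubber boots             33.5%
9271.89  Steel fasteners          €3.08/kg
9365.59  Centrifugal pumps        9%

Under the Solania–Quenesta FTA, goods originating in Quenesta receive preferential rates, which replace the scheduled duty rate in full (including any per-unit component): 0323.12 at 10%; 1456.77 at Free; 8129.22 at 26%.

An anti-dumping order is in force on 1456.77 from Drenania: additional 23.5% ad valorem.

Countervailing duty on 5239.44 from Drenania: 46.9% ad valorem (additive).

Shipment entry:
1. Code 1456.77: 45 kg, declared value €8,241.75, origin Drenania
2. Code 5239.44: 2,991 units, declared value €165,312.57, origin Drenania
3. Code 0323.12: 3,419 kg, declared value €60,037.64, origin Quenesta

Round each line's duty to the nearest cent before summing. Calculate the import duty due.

€127,041.06

Line 1 (1456.77, Drenania, 45 kg, €8,241.75):
Base rate for 1456.77 is €5.35/kg.
1456.77 has an FTA preferential rate, but origin Drenania is not Quenesta; base rate stands.
Additional duty on 1456.77 from Drenania: +23.5% ad valorem. Applied ad valorem rate = 23.5%.
Duty = €8,241.75 × 23.5% + 45 × €5.35 = €2,177.56.
Line 2 (5239.44, Drenania, 2,991 units, €165,312.57):
Base rate for 5239.44 is 25%.
Additional duty on 5239.44 from Drenania: +46.9%. Applied ad valorem rate: 25% + 46.9% = 71.9%.
Duty = €165,312.57 × 71.9% = €118,859.74.
Line 3 (0323.12, Quenesta, 3,419 kg, €60,037.64):
Base rate for 0323.12 is 18.5%.
Origin Quenesta qualifies under the Solania–Quenesta agreement and 0323.12 is covered: preferential rate 10% applies instead.
Duty = €60,037.64 × 10% = €6,003.76.
Total = €2,177.56 + €118,859.74 + €6,003.76 = €127,041.06.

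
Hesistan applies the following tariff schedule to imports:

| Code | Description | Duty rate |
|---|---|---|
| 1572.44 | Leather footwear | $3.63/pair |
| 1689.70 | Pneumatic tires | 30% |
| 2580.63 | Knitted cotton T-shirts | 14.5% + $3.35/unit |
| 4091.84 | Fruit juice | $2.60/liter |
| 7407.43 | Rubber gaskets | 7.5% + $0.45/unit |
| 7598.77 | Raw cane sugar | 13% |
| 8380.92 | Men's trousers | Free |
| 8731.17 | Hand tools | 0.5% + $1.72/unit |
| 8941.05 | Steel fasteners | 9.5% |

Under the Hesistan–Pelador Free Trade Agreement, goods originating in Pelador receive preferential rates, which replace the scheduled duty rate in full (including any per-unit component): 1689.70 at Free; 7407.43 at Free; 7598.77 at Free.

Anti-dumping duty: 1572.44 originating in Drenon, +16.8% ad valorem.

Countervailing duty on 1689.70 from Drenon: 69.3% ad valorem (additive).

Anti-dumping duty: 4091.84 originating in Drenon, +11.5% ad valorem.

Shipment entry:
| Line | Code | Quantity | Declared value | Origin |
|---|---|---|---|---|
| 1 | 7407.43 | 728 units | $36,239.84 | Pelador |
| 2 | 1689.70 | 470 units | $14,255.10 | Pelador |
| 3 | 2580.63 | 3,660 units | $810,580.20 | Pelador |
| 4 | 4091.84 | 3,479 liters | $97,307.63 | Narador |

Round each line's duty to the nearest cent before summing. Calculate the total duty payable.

Line 1 (7407.43, Pelador, 728 units, $36,239.84):
Base rate for 7407.43 is 7.5% + $0.45/unit.
Origin Pelador qualifies under the Hesistan–Pelador agreement and 7407.43 is covered: preferential rate Free applies instead.
Duty = $36,239.84 × 0% = $0.00.
Line 2 (1689.70, Pelador, 470 units, $14,255.10):
Base rate for 1689.70 is 30%.
Origin Pelador qualifies under the Hesistan–Pelador agreement and 1689.70 is covered: preferential rate Free applies instead.
The additional-duty order on 1689.70 targets Drenon, not Pelador; it does not apply.
Duty = $14,255.10 × 0% = $0.00.
Line 3 (2580.63, Pelador, 3,660 units, $810,580.20):
Base rate for 2580.63 is 14.5% + $3.35/unit.
Origin Pelador is the FTA partner but 2580.63 is not on the preference list; base rate stands.
Duty = $810,580.20 × 14.5% + 3,660 × $3.35 = $129,795.13.
Line 4 (4091.84, Narador, 3,479 liters, $97,307.63):
Base rate for 4091.84 is $2.60/liter.
The additional-duty order on 4091.84 targets Drenon, not Narador; it does not apply.
Duty = 3,479 × $2.60 = $9,045.40.
Total = $0.00 + $0.00 + $129,795.13 + $9,045.40 = $138,840.53.

$138,840.53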